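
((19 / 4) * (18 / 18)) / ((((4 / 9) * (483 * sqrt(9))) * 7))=19 / 18032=0.00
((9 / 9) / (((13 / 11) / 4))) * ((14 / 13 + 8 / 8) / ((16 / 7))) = 2079 / 676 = 3.08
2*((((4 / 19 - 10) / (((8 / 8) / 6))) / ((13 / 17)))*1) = -37944 / 247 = -153.62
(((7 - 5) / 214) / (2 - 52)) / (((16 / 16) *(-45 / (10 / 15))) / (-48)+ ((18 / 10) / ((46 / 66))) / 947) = -348496 / 2626972515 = -0.00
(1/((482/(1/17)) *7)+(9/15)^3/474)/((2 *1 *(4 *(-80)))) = -133993/181251280000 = -0.00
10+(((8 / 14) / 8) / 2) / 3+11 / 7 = 11.58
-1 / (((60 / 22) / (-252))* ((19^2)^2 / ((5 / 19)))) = 462 / 2476099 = 0.00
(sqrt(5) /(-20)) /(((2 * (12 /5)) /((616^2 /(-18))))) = 5929 * sqrt(5) /27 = 491.02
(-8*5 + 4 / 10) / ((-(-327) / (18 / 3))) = -396 / 545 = -0.73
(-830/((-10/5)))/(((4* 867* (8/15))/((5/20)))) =2075/36992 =0.06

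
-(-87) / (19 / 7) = 609 / 19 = 32.05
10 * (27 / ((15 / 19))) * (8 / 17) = 2736 / 17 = 160.94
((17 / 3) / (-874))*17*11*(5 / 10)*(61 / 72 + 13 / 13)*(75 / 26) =-556325 / 172224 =-3.23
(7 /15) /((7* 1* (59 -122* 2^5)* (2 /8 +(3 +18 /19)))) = -76 /18398325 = -0.00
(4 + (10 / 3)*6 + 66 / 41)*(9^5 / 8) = 31000725 / 164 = 189028.81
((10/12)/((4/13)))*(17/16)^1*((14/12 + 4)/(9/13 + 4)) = 445315/140544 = 3.17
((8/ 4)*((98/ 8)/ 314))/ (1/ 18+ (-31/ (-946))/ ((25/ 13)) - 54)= -5214825/ 3604232672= -0.00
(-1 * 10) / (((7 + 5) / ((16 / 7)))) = -40 / 21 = -1.90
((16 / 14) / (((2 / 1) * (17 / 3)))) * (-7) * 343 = -4116 / 17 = -242.12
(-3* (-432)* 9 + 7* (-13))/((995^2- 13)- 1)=11573/990011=0.01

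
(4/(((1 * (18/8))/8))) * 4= 512/9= 56.89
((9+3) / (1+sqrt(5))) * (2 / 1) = -6+6 * sqrt(5) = 7.42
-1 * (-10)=10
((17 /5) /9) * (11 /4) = 187 /180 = 1.04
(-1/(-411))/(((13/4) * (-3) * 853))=-4/13672737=-0.00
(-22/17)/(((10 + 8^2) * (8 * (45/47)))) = -517/226440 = -0.00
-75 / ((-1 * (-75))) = -1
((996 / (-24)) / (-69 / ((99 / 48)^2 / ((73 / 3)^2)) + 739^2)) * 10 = -271161 / 350560031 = -0.00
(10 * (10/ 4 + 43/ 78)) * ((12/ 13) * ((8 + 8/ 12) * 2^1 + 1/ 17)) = 248360/ 507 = 489.86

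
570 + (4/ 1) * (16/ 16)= 574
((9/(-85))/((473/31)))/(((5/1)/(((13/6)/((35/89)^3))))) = -852307521/17237893750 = -0.05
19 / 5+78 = 409 / 5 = 81.80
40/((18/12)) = 80/3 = 26.67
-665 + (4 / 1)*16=-601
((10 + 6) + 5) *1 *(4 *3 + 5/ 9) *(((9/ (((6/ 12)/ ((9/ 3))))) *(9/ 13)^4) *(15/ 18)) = 77846265/ 28561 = 2725.61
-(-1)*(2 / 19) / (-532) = -1 / 5054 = -0.00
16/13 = 1.23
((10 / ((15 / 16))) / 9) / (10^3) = 4 / 3375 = 0.00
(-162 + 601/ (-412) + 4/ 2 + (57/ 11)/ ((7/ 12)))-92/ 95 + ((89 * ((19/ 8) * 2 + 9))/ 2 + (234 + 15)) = 707.33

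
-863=-863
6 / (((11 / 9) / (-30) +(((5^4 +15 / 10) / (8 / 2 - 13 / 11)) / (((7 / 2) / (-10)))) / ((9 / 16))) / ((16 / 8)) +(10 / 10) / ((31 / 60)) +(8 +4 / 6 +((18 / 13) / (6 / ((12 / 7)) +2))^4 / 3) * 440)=3818195564040 / 2068984558613969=0.00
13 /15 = 0.87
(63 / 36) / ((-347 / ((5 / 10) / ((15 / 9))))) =-21 / 13880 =-0.00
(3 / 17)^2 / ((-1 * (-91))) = 9 / 26299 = 0.00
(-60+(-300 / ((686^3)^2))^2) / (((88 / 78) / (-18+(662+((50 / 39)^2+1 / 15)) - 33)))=-903765537402886189027970753708322555817 / 27735589372922912655681853701042688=-32585.05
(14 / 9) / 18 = 7 / 81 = 0.09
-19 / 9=-2.11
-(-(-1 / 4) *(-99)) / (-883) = -99 / 3532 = -0.03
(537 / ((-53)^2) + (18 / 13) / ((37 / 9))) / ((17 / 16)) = 0.50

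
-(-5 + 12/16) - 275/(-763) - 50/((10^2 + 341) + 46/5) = 30910821/6870052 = 4.50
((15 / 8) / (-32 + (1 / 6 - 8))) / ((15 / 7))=-21 / 956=-0.02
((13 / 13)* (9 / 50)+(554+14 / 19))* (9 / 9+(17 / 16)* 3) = 35320457 / 15200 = 2323.71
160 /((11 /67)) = 10720 /11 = 974.55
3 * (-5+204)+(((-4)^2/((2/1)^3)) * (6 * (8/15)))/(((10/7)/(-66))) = 7533/25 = 301.32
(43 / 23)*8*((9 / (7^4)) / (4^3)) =0.00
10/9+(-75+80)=55/9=6.11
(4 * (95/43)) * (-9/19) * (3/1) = -540/43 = -12.56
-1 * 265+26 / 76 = -10057 / 38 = -264.66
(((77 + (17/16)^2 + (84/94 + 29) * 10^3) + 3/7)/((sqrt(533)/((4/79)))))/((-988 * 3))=-2524376425 * sqrt(533)/2627897196288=-0.02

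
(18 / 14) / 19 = 9 / 133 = 0.07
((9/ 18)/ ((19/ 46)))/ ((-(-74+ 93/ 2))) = 46/ 1045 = 0.04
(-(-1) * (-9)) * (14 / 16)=-63 / 8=-7.88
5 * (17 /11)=85 /11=7.73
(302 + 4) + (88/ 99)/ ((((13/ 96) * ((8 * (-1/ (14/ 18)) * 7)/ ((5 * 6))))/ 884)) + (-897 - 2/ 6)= -27082/ 9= -3009.11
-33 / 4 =-8.25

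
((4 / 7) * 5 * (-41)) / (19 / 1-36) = 820 / 119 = 6.89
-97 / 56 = -1.73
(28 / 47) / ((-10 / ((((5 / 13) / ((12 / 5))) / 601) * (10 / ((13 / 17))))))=-2975 / 14321229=-0.00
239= 239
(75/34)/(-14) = -75/476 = -0.16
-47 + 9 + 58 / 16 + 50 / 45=-2395 / 72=-33.26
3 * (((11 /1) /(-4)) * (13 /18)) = -143 /24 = -5.96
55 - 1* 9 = 46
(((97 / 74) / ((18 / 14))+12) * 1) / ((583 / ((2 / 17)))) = 8671 / 3300363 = 0.00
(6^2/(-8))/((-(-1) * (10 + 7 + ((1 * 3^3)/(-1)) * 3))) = 9/128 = 0.07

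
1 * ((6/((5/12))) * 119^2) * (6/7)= 873936/5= 174787.20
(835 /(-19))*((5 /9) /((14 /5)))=-20875 /2394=-8.72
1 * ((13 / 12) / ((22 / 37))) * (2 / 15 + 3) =22607 / 3960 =5.71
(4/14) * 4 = 8/7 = 1.14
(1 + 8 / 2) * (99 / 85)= 99 / 17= 5.82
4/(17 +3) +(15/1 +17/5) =93/5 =18.60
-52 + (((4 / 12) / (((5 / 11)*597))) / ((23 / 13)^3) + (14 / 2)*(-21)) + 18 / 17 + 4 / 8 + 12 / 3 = -716599403167 / 3704486490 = -193.44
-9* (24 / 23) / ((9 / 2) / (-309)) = 14832 / 23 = 644.87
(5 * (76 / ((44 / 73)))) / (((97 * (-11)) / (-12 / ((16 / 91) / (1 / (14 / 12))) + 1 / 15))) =2431411 / 70422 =34.53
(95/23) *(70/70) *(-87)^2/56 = 719055/1288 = 558.27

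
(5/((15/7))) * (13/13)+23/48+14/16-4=-5/16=-0.31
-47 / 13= -3.62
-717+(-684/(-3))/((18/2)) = -2075/3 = -691.67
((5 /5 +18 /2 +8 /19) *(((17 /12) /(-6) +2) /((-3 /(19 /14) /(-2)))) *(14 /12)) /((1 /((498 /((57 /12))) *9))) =347853 /19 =18308.05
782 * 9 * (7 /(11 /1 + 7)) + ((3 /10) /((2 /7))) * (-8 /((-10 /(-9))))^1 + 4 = 68336 /25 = 2733.44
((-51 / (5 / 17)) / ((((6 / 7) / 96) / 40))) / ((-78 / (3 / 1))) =388416 / 13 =29878.15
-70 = -70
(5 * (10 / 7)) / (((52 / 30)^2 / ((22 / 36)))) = 6875 / 4732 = 1.45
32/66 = 16/33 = 0.48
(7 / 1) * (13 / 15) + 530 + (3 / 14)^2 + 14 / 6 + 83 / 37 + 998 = 55792869 / 36260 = 1538.69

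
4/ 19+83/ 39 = 1733/ 741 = 2.34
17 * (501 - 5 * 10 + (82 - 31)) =8534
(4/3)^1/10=0.13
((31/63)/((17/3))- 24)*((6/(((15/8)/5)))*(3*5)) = -682960/119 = -5739.16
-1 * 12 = -12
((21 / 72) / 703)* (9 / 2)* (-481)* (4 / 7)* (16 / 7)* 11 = -1716 / 133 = -12.90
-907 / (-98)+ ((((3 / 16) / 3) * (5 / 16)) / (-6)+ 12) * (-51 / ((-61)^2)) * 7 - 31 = -2137387293 / 93352448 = -22.90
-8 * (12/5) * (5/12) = -8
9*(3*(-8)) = -216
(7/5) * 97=679/5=135.80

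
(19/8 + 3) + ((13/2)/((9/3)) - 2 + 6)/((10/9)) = 437/40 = 10.92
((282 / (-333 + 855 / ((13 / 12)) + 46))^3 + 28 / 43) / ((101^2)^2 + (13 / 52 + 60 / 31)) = 245804346820976 / 30884860670935125968773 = 0.00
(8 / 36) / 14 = 1 / 63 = 0.02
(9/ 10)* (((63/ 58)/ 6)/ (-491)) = -189/ 569560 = -0.00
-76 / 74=-38 / 37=-1.03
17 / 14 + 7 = 115 / 14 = 8.21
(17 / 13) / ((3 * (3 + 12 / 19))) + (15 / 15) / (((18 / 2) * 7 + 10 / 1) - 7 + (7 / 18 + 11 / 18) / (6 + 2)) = 8365 / 61893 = 0.14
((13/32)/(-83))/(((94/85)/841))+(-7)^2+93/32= 12029817/249664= 48.18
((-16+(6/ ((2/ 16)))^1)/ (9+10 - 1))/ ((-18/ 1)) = -0.10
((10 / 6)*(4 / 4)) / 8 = 5 / 24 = 0.21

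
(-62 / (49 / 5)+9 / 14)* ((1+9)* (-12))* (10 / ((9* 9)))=111400 / 1323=84.20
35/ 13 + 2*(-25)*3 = -1915/ 13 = -147.31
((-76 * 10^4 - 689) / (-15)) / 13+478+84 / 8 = 4389.47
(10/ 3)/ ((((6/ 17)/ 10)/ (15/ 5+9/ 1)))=1133.33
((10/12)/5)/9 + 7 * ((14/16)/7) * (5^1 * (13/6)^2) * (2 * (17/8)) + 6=322465/3456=93.31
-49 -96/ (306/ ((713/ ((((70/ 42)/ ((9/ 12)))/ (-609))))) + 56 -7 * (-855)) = -128573791465/ 2623104217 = -49.02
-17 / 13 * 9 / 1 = -153 / 13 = -11.77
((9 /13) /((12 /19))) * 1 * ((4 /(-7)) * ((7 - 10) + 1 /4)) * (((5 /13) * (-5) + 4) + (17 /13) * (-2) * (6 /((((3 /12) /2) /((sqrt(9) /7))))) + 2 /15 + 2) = -14147837 /165620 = -85.42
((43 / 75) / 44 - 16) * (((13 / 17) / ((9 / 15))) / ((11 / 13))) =-8915933 / 370260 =-24.08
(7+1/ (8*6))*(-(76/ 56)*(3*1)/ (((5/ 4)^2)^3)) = -819584/ 109375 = -7.49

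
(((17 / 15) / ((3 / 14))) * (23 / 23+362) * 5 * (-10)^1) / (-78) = 143990 / 117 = 1230.68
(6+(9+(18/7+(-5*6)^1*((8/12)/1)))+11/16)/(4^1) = -195/448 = -0.44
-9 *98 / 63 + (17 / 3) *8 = 94 / 3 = 31.33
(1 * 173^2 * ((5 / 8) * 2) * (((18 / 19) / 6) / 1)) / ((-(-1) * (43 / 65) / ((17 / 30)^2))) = 2867.28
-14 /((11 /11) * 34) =-7 /17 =-0.41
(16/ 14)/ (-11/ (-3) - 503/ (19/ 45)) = -57/ 59234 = -0.00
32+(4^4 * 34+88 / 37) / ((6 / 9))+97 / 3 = 1456753 / 111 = 13123.90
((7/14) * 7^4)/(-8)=-2401/16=-150.06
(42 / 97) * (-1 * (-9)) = 378 / 97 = 3.90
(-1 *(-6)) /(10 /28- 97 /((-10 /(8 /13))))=1820 /1919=0.95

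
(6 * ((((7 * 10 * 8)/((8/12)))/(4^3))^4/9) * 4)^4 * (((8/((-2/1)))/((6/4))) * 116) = -26050766692623923044281005859375/2147483648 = -12130833553440833019223.53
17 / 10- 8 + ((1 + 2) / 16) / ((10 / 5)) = -993 / 160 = -6.21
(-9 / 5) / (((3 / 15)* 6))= -3 / 2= -1.50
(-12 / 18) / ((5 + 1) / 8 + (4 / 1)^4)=-8 / 3081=-0.00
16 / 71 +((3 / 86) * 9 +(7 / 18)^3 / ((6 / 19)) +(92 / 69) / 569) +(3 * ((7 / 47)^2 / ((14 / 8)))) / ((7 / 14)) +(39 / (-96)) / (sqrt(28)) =107951663082913 / 134277594416496 - 13 * sqrt(7) / 448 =0.73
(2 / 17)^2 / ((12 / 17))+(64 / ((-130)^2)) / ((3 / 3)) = 5041 / 215475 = 0.02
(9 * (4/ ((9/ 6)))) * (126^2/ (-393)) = -127008/ 131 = -969.53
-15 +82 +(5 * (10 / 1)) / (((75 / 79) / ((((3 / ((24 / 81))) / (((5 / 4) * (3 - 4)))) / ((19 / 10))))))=-2993 / 19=-157.53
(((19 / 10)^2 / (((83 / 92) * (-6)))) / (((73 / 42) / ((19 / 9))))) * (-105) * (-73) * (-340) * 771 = 135091105268 / 83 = 1627603677.93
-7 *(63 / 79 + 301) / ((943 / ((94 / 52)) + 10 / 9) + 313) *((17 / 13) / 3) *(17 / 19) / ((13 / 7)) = -3661949634 / 6898450403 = -0.53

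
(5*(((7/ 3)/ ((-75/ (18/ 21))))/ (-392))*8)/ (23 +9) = 1/ 11760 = 0.00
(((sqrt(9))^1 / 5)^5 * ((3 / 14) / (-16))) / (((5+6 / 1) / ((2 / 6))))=-243 / 7700000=-0.00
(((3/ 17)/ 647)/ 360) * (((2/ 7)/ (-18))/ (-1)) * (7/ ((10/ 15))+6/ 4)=1/ 6929370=0.00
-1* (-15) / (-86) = -15 / 86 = -0.17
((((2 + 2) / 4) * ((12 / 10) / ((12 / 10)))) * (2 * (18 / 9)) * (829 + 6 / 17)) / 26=28198 / 221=127.59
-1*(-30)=30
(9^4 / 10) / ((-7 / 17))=-111537 / 70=-1593.39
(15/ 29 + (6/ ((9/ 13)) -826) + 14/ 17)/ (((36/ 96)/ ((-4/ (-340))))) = -9654824/ 377145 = -25.60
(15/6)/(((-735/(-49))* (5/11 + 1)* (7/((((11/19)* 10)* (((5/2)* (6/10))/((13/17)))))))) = 10285/55328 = 0.19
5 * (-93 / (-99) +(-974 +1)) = -160390 / 33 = -4860.30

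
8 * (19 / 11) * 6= 912 / 11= 82.91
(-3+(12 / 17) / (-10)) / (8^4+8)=-29 / 38760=-0.00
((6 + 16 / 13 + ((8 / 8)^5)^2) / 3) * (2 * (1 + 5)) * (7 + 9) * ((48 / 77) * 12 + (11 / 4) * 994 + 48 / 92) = 1444139.04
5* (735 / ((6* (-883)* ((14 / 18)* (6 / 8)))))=-1050 / 883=-1.19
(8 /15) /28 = 2 /105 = 0.02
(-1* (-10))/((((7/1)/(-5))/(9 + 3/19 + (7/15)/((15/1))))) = -78566/1197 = -65.64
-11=-11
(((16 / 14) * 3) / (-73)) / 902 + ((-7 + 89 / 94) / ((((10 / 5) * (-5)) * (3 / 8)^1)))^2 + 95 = 11180214630859 / 114544878525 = 97.61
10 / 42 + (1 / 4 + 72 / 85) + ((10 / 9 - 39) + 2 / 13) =-10135913 / 278460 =-36.40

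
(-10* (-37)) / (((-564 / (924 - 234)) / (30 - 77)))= 21275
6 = 6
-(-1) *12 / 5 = 12 / 5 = 2.40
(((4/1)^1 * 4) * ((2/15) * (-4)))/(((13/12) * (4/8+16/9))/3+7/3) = -27648/10225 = -2.70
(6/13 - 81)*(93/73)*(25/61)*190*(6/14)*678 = -940749916500/405223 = -2321561.01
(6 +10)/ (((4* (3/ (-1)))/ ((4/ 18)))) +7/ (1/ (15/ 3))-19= 424/ 27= 15.70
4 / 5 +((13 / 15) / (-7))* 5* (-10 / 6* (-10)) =-2998 / 315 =-9.52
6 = 6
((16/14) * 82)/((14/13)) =4264/49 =87.02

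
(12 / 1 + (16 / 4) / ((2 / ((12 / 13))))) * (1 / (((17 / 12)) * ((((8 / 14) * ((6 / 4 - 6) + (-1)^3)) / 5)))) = -37800 / 2431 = -15.55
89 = 89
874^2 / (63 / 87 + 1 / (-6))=132914424 / 97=1370251.79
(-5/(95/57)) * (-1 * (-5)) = -15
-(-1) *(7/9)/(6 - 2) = 0.19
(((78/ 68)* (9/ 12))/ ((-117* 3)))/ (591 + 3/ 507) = -169/ 40751040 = -0.00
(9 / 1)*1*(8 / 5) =72 / 5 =14.40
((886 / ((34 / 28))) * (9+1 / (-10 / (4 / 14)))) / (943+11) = 6.86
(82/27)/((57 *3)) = 82/4617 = 0.02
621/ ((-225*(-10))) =0.28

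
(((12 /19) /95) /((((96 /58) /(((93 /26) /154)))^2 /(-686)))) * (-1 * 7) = 118805547 /18898147840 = 0.01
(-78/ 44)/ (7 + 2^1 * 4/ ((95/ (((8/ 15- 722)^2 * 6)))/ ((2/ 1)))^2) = -1979859375/ 38624490971444508746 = -0.00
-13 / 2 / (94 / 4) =-13 / 47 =-0.28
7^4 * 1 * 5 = 12005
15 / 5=3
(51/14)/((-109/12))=-306/763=-0.40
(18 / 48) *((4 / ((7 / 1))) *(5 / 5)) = 3 / 14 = 0.21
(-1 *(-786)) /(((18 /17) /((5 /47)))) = 11135 /141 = 78.97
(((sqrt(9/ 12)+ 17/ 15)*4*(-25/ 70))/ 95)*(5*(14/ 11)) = -68/ 627 - 10*sqrt(3)/ 209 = -0.19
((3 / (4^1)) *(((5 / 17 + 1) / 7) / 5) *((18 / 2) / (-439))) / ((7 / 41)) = -12177 / 3656870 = -0.00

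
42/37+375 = 13917/37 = 376.14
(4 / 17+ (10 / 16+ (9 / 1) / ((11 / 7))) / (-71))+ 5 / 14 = 373963 / 743512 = 0.50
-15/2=-7.50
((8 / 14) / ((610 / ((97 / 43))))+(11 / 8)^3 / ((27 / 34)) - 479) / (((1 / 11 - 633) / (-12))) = -3320611667747 / 368148332160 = -9.02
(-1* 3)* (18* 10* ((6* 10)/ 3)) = -10800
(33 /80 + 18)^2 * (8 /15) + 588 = 3075243 /4000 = 768.81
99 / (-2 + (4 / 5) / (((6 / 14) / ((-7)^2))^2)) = 4455 / 470506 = 0.01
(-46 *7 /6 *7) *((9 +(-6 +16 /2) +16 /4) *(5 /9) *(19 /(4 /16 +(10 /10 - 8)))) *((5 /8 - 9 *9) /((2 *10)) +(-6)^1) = -171625195 /1944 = -88284.57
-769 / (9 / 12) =-3076 / 3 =-1025.33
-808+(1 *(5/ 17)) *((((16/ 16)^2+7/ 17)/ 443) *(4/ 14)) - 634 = -1292304298/ 896189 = -1442.00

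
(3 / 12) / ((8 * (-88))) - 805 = -2266881 / 2816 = -805.00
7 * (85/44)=595/44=13.52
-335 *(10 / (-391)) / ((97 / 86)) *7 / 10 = 201670 / 37927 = 5.32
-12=-12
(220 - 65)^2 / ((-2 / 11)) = -264275 / 2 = -132137.50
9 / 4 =2.25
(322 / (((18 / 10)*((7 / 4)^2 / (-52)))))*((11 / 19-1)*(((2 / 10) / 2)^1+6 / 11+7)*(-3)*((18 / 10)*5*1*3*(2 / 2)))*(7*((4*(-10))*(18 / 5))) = 166856122368 / 209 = 798354652.48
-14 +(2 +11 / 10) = -10.90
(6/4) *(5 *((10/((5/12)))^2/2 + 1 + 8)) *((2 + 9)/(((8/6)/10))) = 735075/4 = 183768.75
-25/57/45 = -0.01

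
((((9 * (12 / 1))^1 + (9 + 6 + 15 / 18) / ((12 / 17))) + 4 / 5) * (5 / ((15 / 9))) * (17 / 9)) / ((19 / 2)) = 803131 / 10260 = 78.28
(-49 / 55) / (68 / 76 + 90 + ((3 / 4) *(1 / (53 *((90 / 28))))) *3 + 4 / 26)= -1282918 / 131129889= -0.01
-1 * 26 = -26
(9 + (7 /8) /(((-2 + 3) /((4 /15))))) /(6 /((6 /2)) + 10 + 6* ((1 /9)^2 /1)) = 2493 /3260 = 0.76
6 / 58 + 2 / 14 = 50 / 203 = 0.25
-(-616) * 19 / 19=616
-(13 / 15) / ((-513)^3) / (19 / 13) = 169 / 38476623645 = 0.00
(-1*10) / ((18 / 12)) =-20 / 3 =-6.67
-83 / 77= -1.08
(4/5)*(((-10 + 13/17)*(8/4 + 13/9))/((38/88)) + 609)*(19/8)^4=2134815737/156672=13626.02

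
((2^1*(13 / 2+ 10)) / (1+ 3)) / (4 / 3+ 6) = 9 / 8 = 1.12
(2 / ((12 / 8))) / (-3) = -4 / 9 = -0.44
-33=-33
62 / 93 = 2 / 3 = 0.67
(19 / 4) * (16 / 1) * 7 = 532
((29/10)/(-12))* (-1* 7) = 203/120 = 1.69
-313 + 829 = 516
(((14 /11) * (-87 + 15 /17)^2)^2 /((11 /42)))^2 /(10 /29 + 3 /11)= 41470315095337244990537672819736576 /221320184191206727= 187377013293597747.79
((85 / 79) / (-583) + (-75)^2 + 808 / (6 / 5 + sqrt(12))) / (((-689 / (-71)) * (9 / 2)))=717100 * sqrt(3) / 204633 + 36187517140 / 285599457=132.78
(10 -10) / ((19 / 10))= 0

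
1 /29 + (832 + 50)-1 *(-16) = 898.03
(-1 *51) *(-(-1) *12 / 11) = -612 / 11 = -55.64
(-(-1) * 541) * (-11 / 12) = -5951 / 12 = -495.92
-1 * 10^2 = -100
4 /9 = 0.44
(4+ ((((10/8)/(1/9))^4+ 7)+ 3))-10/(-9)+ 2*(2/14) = 258587695/16128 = 16033.46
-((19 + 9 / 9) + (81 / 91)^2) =-172181 / 8281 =-20.79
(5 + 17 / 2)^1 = 27 / 2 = 13.50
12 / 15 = 4 / 5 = 0.80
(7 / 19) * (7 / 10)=49 / 190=0.26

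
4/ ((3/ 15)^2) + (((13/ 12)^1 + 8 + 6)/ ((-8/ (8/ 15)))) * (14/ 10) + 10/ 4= 90983/ 900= 101.09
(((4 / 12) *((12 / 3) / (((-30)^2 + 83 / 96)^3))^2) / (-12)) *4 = -1391569403904 / 418393066035180297523152104569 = -0.00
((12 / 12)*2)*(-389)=-778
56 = 56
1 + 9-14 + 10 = 6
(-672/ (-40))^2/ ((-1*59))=-7056/ 1475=-4.78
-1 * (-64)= 64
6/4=1.50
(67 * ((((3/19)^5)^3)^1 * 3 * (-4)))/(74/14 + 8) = -26918549532/470614937926118747269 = -0.00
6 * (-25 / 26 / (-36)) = 25 / 156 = 0.16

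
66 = 66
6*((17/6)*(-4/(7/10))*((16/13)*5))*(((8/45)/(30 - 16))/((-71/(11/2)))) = 239360/407043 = 0.59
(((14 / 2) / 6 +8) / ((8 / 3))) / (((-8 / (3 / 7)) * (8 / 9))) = -1485 / 7168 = -0.21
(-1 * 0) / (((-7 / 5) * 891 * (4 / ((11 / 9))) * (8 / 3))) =0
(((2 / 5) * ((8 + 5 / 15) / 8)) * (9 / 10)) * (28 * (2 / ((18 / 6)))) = 7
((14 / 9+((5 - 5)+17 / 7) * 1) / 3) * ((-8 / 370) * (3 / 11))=-1004 / 128205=-0.01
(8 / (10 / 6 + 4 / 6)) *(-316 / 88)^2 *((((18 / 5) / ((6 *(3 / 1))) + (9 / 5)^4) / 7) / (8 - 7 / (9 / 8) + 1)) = 2253275604 / 92640625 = 24.32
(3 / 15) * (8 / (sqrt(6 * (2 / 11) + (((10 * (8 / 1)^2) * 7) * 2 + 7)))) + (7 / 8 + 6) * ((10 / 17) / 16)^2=1375 / 147968 + 8 * sqrt(120571) / 164415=0.03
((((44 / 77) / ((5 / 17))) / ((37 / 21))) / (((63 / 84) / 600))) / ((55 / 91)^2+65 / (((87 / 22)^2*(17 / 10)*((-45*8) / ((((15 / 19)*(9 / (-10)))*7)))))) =88107463551744 / 39858108697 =2210.53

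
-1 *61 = -61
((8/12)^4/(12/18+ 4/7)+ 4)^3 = 71.97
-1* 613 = -613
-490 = -490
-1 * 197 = -197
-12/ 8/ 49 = -3/ 98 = -0.03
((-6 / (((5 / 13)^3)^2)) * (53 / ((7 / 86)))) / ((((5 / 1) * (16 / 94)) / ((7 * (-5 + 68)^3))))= -387833393285680797 / 156250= -2482133717028.36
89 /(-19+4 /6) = -267 /55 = -4.85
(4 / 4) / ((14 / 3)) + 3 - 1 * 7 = -53 / 14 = -3.79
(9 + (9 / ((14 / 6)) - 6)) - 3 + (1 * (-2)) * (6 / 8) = 33 / 14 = 2.36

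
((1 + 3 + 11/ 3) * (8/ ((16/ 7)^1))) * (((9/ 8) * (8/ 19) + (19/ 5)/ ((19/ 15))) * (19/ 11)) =161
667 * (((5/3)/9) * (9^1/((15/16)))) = 10672/9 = 1185.78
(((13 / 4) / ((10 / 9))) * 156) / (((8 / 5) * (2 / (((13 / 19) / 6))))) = 19773 / 1216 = 16.26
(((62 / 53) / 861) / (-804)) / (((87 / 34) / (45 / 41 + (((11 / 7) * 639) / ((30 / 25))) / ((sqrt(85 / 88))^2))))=-43731979 / 76340495259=-0.00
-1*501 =-501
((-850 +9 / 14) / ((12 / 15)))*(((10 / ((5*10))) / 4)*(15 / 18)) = -59455 / 1344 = -44.24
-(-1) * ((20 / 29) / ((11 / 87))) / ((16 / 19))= 6.48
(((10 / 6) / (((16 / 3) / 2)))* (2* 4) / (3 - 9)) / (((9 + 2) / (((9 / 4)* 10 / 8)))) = -75 / 352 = -0.21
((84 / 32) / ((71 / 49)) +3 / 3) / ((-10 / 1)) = -1597 / 5680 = -0.28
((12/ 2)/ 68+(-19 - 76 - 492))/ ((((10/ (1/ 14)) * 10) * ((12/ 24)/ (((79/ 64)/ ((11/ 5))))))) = -315289/ 670208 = -0.47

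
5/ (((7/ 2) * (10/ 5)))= 5/ 7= 0.71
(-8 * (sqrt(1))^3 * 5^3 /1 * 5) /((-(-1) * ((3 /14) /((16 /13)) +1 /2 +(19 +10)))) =-1120000 /6647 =-168.50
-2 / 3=-0.67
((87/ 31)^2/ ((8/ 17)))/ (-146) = -128673/ 1122448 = -0.11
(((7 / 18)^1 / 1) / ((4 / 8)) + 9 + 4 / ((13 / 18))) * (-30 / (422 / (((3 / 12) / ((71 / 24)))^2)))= -107520 / 13827463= -0.01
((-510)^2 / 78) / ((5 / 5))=3334.62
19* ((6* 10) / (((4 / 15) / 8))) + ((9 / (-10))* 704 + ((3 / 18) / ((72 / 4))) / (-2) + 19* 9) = 36436387 / 1080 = 33737.40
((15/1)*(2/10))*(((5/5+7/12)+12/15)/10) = 143/200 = 0.72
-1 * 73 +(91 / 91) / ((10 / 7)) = -723 / 10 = -72.30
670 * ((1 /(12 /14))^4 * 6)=804335 /108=7447.55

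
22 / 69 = 0.32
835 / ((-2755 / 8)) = -1336 / 551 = -2.42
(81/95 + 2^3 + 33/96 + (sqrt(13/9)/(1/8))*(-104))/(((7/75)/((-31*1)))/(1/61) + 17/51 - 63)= -4333335/29615072 + 644800*sqrt(13)/146127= 15.76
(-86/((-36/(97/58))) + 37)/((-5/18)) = -42799/290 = -147.58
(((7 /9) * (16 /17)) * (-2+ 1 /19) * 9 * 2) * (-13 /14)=7696 /323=23.83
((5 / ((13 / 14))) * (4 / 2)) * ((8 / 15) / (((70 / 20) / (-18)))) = -384 / 13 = -29.54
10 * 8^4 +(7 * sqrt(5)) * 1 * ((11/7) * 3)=33 * sqrt(5) +40960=41033.79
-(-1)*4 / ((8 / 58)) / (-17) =-29 / 17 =-1.71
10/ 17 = 0.59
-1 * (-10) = 10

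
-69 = -69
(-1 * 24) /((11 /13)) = -312 /11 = -28.36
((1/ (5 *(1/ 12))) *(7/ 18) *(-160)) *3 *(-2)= 896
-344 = -344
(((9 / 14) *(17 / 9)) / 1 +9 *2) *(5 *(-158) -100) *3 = -359115 / 7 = -51302.14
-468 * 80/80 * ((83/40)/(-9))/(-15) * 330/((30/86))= -510367/75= -6804.89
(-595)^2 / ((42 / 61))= 3085075 / 6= 514179.17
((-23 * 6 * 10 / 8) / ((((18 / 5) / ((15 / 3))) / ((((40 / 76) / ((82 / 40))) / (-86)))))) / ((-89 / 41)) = -71875 / 218139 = -0.33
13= 13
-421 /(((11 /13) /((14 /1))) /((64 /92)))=-1225952 /253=-4845.66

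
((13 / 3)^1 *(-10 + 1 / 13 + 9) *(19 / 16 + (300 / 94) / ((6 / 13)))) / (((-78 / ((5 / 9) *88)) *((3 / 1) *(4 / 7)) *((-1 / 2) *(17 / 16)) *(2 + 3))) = -417032 / 93483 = -4.46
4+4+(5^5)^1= 3133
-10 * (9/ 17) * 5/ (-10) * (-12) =-540/ 17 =-31.76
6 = 6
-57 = -57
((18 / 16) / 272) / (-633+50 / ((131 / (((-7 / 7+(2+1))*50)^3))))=1179 / 108619559552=0.00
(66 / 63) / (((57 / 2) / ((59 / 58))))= 0.04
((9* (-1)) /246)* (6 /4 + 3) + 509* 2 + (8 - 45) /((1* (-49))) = 8185393 /8036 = 1018.59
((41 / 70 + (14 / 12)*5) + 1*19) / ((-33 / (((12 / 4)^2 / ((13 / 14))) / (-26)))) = 2669 / 9295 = 0.29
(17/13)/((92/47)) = 799/1196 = 0.67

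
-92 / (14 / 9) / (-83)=414 / 581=0.71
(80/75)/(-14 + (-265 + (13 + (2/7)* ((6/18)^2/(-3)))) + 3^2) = -1008/242875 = -0.00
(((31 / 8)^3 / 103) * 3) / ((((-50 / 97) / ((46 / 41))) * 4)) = -199391163 / 216217600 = -0.92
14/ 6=7/ 3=2.33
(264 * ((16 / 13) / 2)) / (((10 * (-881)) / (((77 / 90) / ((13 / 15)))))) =-0.02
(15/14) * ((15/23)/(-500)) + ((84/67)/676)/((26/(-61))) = -0.01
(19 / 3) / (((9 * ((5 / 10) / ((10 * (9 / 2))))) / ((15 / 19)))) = 50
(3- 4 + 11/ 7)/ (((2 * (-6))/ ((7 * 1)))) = -1/ 3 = -0.33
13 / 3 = 4.33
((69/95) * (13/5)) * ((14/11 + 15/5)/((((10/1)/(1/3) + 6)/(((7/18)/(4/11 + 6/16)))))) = 7567/64125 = 0.12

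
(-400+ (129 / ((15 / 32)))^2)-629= 1867651 / 25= 74706.04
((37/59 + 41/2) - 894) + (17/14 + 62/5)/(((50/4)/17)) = -88212407/103250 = -854.36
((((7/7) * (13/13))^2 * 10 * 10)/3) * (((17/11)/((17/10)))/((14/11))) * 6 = 1000/7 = 142.86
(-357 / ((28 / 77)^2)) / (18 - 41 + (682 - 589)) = -6171 / 160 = -38.57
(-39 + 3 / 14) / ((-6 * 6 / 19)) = 3439 / 168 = 20.47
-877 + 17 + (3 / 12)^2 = -13759 / 16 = -859.94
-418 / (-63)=418 / 63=6.63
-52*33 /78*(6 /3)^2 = -88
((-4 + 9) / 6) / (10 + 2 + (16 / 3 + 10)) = 5 / 164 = 0.03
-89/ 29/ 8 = -89/ 232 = -0.38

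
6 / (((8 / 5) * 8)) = 0.47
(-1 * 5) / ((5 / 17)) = -17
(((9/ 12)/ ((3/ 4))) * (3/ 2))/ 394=3/ 788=0.00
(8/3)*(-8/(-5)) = 64/15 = 4.27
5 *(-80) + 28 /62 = -12386 /31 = -399.55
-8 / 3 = -2.67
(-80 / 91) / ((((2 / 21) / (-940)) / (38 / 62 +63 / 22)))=133724400 / 4433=30165.67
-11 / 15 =-0.73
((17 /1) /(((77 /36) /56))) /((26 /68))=166464 /143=1164.08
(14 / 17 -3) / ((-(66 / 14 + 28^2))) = 259 / 93857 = 0.00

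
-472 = -472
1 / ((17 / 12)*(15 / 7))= 28 / 85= 0.33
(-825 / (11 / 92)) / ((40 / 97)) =-16732.50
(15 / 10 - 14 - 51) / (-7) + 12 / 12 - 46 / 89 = 9.55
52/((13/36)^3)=186624/169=1104.28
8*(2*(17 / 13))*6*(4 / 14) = 3264 / 91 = 35.87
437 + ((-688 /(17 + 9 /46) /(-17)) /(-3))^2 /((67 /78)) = 15908886730637 /36345183609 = 437.72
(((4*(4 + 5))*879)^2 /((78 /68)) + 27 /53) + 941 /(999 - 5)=597864365200699 /684866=872965463.61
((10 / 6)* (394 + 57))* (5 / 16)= 11275 / 48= 234.90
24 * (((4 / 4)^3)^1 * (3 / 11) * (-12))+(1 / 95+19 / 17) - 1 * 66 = -2547808 / 17765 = -143.42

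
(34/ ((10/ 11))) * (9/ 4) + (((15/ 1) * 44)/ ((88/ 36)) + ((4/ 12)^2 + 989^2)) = 978475.26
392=392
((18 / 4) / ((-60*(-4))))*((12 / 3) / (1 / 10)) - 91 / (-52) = 5 / 2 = 2.50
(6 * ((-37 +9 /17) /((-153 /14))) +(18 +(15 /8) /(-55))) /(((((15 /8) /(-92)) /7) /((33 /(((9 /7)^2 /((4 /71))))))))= -365848525168 /24930585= -14674.69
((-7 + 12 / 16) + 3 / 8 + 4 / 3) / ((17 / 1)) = -109 / 408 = -0.27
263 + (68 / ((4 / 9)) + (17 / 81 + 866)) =103859 / 81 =1282.21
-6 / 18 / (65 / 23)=-23 / 195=-0.12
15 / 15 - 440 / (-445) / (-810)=36001 / 36045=1.00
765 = 765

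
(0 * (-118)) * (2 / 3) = 0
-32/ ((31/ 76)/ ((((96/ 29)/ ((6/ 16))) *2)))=-1245184/ 899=-1385.08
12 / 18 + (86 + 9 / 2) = 547 / 6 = 91.17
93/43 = 2.16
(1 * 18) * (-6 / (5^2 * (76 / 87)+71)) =-1.16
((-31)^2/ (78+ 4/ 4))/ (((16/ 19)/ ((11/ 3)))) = 200849/ 3792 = 52.97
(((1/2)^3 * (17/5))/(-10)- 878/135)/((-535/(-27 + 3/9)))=-70699/216675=-0.33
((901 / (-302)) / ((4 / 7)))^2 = 27.26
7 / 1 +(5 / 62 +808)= 50535 / 62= 815.08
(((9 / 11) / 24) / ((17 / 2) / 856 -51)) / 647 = -642 / 621278515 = -0.00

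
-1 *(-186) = 186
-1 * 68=-68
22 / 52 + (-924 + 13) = -23675 / 26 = -910.58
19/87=0.22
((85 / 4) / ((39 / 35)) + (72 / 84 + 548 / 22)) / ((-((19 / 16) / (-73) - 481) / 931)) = 2988036292 / 34431969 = 86.78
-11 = -11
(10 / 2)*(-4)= -20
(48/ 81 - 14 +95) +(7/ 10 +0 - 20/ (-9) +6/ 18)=22909/ 270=84.85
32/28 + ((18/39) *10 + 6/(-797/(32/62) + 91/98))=30169876/5242965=5.75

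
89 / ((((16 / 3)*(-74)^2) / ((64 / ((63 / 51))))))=1513 / 9583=0.16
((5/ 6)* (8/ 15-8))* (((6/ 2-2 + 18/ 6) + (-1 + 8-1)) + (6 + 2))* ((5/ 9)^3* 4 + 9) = -790832/ 729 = -1084.82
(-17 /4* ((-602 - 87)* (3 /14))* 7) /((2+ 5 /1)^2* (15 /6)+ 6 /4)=35139 /992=35.42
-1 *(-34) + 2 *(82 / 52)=483 / 13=37.15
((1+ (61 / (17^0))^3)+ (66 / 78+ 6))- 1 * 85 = 2949750 / 13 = 226903.85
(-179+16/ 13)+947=769.23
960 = 960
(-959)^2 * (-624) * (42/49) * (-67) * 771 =25409972506464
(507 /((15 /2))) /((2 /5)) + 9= 178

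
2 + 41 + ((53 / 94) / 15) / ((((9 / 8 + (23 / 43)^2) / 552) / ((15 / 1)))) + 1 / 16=263.62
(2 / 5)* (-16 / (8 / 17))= -13.60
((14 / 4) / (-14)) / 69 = -0.00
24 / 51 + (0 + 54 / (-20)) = -379 / 170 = -2.23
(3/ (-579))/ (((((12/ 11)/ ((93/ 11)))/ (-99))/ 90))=138105/ 386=357.78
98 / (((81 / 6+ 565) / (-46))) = -9016 / 1157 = -7.79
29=29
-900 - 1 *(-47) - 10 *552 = -6373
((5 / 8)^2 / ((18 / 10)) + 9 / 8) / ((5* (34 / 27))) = 2319 / 10880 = 0.21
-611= -611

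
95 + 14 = 109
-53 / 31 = -1.71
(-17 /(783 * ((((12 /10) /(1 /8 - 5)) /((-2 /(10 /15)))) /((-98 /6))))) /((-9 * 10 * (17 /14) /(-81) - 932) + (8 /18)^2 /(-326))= -185338335 /39909444112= -0.00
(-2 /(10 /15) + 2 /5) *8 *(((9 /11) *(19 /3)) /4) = -26.95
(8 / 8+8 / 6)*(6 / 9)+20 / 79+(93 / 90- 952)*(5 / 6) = -749549 / 948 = -790.66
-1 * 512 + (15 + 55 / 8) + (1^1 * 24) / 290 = -568449 / 1160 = -490.04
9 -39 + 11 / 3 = -79 / 3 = -26.33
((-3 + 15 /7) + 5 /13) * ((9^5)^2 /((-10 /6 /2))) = 899590375458 /455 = 1977121704.30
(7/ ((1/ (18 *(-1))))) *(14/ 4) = -441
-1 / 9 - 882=-7939 / 9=-882.11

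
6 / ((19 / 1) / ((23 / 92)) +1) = 6 / 77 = 0.08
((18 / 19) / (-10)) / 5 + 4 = 1891 / 475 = 3.98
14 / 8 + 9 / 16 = 37 / 16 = 2.31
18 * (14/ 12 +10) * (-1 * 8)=-1608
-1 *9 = -9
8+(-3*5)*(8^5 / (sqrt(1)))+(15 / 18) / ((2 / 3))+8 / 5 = -9830183 / 20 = -491509.15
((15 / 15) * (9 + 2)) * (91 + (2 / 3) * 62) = 1455.67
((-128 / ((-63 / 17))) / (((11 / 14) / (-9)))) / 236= -1088 / 649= -1.68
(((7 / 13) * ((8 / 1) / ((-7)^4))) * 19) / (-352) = -19 / 196196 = -0.00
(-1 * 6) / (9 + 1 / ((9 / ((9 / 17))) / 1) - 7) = -102 / 35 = -2.91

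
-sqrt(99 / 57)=-sqrt(627) / 19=-1.32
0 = 0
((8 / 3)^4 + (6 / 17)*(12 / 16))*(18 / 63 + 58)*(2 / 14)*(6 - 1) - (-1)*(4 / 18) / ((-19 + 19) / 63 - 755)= 43140694 / 20385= 2116.30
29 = 29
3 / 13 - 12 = -153 / 13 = -11.77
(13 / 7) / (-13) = -1 / 7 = -0.14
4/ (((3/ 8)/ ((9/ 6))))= 16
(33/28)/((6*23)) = 11/1288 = 0.01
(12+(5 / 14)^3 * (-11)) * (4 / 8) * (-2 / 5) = -2.30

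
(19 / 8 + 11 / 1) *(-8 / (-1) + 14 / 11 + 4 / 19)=106037 / 836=126.84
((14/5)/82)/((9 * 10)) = 7/18450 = 0.00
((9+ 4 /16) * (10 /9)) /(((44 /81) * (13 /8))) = 1665 /143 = 11.64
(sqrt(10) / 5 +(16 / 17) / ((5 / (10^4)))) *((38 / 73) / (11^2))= 38 *sqrt(10) / 44165 +1216000 / 150161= 8.10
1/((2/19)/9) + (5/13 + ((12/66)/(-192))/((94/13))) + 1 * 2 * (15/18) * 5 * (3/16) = 112844387/1290432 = 87.45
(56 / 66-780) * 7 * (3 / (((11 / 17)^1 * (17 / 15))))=-2699760 / 121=-22312.07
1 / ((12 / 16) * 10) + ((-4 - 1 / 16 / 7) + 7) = 5249 / 1680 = 3.12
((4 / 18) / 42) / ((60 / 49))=7 / 1620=0.00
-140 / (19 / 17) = -2380 / 19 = -125.26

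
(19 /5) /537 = 0.01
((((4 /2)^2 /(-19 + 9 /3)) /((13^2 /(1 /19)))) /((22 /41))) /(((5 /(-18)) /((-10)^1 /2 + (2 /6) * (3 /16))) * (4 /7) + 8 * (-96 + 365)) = -204057 /3026490905152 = -0.00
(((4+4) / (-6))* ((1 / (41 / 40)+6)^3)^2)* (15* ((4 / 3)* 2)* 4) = -350248410269655040 / 14250312723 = -24578296.43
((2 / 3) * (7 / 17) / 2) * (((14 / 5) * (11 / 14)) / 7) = 11 / 255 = 0.04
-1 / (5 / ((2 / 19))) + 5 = 473 / 95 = 4.98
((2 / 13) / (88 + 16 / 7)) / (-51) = -7 / 209508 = -0.00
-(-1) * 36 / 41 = 36 / 41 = 0.88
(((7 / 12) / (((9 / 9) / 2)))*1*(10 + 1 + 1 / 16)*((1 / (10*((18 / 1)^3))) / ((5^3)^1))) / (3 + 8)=413 / 2566080000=0.00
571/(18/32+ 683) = 9136/10937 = 0.84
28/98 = 2/7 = 0.29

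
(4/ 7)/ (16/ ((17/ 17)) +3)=4/ 133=0.03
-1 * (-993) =993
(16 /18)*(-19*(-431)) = 65512 /9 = 7279.11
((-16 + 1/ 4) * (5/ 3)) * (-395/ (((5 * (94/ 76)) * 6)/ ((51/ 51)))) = 52535/ 188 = 279.44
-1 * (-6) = 6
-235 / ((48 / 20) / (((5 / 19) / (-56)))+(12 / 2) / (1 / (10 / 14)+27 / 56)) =3096125 / 6686736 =0.46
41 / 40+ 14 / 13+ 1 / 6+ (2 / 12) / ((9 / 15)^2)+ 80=1161551 / 14040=82.73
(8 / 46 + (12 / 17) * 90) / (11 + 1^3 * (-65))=-12454 / 10557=-1.18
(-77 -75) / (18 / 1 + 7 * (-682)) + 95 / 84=116147 / 99876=1.16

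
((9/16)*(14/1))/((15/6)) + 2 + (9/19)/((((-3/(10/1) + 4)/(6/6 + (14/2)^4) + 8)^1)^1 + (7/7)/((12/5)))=150014789/28814260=5.21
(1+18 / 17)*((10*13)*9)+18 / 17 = 40968 / 17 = 2409.88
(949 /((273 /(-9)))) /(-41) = 219 /287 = 0.76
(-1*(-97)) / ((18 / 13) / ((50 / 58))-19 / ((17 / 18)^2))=-9110725 / 1849842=-4.93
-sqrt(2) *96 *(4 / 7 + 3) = -2400 *sqrt(2) / 7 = -484.87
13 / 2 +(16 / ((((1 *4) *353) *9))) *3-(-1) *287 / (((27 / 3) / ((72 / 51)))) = 1855151 / 36006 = 51.52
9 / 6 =3 / 2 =1.50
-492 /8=-123 /2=-61.50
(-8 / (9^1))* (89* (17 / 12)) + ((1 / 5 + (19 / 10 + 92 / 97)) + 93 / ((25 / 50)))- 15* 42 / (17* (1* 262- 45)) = 1060053293 / 13802130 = 76.80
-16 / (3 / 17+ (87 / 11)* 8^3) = -2992 / 757281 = -0.00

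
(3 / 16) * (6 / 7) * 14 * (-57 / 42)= -171 / 56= -3.05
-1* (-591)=591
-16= -16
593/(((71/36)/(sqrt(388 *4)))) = 85392 *sqrt(97)/71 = 11845.26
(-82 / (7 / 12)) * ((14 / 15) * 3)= -1968 / 5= -393.60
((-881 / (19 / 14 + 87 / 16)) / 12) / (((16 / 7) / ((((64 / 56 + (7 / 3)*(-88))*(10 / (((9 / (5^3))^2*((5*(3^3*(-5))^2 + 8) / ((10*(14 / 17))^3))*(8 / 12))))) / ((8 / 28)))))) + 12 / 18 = 708627020406062854 / 11828109094281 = 59910.42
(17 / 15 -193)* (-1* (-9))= -8634 / 5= -1726.80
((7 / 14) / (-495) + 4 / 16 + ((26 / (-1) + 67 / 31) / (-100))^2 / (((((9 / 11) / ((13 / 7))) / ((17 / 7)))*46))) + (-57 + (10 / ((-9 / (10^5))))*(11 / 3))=-407464.15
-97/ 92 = -1.05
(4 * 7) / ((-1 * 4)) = -7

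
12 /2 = 6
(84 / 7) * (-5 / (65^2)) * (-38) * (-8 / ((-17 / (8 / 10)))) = 14592 / 71825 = 0.20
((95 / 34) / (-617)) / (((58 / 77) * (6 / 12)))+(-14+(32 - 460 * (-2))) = 570636241 / 608362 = 937.99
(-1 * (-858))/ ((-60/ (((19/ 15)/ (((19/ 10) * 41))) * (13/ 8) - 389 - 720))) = 15604589/ 984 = 15858.32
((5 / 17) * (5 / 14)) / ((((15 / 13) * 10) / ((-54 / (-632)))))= 117 / 150416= 0.00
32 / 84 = 8 / 21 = 0.38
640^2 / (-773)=-409600 / 773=-529.88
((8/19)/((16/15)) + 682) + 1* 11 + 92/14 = 186191/266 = 699.97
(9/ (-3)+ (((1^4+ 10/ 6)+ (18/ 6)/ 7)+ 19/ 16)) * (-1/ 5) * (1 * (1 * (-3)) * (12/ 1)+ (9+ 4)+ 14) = 2.31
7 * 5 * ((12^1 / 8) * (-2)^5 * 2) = -3360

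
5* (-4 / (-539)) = 20 / 539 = 0.04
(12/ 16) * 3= 9/ 4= 2.25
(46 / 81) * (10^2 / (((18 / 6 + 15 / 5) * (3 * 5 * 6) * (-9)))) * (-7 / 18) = 805 / 177147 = 0.00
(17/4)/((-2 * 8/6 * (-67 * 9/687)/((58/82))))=112897/87904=1.28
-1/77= -0.01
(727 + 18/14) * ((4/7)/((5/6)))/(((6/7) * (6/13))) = 132548/105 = 1262.36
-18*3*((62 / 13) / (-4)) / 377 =837 / 4901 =0.17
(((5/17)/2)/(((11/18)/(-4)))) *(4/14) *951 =-261.54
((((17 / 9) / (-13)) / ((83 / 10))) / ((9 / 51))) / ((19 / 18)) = -0.09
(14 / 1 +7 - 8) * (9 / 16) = 117 / 16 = 7.31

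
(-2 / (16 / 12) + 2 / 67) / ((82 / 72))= -3546 / 2747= -1.29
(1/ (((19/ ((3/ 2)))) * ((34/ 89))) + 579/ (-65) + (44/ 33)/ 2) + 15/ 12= -854627/ 125970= -6.78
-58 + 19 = -39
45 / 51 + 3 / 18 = 107 / 102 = 1.05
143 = 143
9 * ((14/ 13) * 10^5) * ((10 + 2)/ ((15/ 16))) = 161280000/ 13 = 12406153.85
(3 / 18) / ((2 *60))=1 / 720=0.00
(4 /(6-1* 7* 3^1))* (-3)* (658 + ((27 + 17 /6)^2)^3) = 32894144144569 /58320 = 564028534.71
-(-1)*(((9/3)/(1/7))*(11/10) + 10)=331/10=33.10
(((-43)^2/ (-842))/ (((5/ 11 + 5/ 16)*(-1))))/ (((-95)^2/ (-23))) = -3742376/ 512935875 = -0.01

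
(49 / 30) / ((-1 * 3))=-49 / 90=-0.54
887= 887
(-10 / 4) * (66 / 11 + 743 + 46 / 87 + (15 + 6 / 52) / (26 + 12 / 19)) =-4292696165 / 2289144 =-1875.24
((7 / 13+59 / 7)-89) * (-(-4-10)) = -14566 / 13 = -1120.46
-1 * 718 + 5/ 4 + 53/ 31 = -715.04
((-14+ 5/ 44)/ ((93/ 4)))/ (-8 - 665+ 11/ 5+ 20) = 3055/ 3328842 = 0.00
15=15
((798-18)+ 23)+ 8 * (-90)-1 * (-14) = 97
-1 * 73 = -73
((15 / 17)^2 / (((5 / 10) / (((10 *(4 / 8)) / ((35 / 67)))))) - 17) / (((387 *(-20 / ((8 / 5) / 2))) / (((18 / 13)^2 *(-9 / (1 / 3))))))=-4122252 / 367528525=-0.01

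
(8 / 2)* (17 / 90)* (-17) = -578 / 45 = -12.84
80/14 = 40/7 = 5.71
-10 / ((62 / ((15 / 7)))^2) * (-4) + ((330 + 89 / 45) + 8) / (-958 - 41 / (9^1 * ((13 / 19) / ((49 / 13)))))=-104928068009 / 352058318605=-0.30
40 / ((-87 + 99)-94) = -20 / 41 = -0.49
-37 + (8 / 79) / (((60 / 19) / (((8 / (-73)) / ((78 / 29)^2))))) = -4868305801 / 131574105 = -37.00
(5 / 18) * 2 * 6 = 10 / 3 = 3.33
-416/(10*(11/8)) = -1664/55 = -30.25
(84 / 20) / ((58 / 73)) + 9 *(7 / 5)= 5187 / 290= 17.89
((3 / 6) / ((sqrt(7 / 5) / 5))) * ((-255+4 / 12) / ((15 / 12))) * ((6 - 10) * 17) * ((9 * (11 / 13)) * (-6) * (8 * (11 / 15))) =-603474432 * sqrt(35) / 455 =-7846599.75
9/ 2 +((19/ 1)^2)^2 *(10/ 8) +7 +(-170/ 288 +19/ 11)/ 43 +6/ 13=144252504049/ 885456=162913.24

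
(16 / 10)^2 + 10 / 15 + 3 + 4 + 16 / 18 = 2501 / 225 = 11.12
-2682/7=-383.14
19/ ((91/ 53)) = 1007/ 91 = 11.07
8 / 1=8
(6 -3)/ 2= 3/ 2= 1.50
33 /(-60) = -11 /20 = -0.55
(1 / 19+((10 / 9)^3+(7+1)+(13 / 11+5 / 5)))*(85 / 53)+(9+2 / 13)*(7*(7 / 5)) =56856129298 / 524883645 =108.32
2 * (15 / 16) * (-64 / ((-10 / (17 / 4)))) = 51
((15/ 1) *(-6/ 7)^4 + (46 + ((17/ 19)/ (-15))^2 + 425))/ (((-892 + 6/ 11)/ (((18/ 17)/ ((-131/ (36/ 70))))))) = 18500071563072/ 8281128529223375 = 0.00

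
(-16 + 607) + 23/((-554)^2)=181387379/306916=591.00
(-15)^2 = 225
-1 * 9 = -9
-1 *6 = -6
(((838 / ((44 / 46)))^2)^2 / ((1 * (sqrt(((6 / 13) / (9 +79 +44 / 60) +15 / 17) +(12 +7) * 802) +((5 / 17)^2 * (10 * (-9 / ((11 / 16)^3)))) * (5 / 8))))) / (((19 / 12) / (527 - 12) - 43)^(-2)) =3660836812839350008463841271931200 / 3370371106442472859661 +2992030087416776449225254885713 * sqrt(10897040185603) / 1103030543926627481343600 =10040503832405.99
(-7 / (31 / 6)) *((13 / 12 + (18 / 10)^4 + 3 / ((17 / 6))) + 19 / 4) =-7760179 / 329375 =-23.56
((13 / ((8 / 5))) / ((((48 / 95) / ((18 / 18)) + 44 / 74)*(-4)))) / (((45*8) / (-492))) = 1873495 / 742272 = 2.52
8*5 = 40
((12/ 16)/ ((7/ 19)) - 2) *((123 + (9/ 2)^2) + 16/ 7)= 4075/ 784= 5.20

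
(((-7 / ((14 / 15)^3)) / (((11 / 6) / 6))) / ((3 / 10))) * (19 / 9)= -106875 / 539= -198.28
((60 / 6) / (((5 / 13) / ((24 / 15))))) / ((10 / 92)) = 9568 / 25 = 382.72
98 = 98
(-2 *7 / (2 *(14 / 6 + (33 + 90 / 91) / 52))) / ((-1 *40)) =24843 / 424030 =0.06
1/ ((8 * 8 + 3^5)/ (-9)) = -9/ 307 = -0.03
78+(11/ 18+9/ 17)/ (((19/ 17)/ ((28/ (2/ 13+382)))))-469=-166050965/ 424764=-390.93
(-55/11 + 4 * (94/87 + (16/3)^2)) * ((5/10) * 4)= 59038/261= 226.20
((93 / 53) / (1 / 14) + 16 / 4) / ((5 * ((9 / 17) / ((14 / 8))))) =90083 / 4770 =18.89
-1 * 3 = -3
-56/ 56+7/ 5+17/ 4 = 93/ 20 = 4.65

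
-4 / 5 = -0.80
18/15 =6/5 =1.20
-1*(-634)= 634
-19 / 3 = -6.33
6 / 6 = 1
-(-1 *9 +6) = 3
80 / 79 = 1.01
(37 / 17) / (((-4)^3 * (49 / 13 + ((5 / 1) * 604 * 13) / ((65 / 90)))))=-481 / 768921152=-0.00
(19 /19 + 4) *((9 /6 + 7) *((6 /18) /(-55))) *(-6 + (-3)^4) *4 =-850 /11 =-77.27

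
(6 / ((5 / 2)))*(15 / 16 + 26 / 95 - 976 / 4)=-1107117 / 1900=-582.69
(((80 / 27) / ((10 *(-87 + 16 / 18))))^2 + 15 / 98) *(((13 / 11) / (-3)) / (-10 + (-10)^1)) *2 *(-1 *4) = -0.02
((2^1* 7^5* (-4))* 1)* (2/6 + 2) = -941192/3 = -313730.67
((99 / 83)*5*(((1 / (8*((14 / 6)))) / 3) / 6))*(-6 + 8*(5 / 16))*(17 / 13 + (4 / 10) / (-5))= -13167 / 172640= -0.08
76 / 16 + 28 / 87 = 1765 / 348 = 5.07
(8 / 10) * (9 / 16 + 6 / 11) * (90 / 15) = 117 / 22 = 5.32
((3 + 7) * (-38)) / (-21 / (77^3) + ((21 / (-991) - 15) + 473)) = -2456017102 / 2960009671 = -0.83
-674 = -674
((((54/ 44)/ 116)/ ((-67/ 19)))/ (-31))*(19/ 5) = 9747/ 26502520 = 0.00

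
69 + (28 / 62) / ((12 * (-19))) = 243839 / 3534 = 69.00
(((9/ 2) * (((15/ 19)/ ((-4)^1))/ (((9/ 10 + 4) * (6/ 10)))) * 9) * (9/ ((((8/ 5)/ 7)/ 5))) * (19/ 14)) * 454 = -517134375/ 1568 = -329805.09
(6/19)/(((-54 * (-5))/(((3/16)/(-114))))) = -1/519840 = -0.00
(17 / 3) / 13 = 17 / 39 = 0.44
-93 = -93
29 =29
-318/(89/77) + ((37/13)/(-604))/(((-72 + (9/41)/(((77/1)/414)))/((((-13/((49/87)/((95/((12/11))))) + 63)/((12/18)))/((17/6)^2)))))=-19326302881469397/70239713822096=-275.15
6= 6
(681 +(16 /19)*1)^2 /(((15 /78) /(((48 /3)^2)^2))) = 57195005870080 /361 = 158434919307.70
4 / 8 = 1 / 2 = 0.50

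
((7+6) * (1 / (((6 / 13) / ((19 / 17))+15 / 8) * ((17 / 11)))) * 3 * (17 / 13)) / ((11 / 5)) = 9880 / 1507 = 6.56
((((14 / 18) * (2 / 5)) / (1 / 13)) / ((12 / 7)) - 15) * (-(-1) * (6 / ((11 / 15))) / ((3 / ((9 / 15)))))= -3413 / 165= -20.68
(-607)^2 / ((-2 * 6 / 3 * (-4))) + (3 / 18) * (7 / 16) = 2210701 / 96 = 23028.14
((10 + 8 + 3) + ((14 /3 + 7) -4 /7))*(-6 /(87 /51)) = -22916 /203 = -112.89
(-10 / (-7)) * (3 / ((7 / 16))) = 480 / 49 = 9.80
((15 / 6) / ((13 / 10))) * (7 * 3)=40.38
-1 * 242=-242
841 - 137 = 704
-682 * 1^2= -682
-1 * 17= -17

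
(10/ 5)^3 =8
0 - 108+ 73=-35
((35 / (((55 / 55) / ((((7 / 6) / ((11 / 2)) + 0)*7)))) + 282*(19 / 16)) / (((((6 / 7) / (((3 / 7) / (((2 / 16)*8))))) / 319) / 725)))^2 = 4610554479927030625 / 2304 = 2001108715246107.04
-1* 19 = -19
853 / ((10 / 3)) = 2559 / 10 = 255.90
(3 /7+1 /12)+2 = 211 /84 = 2.51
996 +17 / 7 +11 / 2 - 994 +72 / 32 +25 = 1041 / 28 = 37.18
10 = 10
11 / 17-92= -1553 / 17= -91.35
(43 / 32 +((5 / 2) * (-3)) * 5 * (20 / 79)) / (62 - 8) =-20603 / 136512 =-0.15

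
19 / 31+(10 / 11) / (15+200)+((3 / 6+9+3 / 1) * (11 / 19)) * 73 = 294703587 / 557194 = 528.91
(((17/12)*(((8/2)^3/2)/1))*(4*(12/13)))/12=544/39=13.95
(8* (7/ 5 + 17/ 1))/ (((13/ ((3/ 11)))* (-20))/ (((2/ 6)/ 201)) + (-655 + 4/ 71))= -52256/ 204307805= -0.00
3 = 3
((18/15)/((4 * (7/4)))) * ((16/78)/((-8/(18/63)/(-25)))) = 20/637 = 0.03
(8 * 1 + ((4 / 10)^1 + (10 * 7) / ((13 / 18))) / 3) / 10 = 3943 / 975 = 4.04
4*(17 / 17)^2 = 4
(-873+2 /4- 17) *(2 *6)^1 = -10674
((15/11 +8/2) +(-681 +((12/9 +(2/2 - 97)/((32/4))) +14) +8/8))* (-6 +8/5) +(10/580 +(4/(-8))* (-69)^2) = 249364/435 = 573.25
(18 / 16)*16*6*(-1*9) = -972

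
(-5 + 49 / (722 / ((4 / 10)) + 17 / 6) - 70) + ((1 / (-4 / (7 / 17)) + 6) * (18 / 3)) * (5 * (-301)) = -19666306059 / 368798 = -53325.41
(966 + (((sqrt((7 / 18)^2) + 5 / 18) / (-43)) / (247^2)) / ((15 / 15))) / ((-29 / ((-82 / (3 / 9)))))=8194.34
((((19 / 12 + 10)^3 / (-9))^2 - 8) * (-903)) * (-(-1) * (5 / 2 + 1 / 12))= -67282243857781099 / 967458816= -69545331.28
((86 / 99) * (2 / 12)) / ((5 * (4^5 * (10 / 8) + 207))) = 43 / 2208195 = 0.00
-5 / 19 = -0.26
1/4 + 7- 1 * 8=-3/4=-0.75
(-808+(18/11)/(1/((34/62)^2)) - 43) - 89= -9931538/10571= -939.51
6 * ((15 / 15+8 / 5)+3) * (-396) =-66528 / 5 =-13305.60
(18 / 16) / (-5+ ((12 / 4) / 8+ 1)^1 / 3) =-27 / 109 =-0.25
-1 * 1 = -1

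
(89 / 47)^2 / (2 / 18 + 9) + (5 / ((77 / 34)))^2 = 5657560681 / 1073967202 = 5.27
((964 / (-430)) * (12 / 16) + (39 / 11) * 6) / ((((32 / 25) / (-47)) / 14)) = -152437215 / 15136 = -10071.17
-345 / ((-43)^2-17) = -0.19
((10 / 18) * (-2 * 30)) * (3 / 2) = -50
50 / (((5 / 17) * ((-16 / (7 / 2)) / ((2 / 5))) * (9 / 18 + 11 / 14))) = -833 / 72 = -11.57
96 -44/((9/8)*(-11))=896/9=99.56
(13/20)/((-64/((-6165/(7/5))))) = 80145/1792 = 44.72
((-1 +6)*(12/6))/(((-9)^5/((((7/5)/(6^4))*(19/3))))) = -133/114791256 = -0.00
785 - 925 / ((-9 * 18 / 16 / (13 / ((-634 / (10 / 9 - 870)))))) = 557550005 / 231093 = 2412.67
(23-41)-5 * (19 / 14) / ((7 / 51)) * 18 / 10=-10485 / 98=-106.99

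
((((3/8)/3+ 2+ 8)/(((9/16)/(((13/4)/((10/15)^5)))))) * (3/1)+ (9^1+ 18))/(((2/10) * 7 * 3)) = 145035/448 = 323.74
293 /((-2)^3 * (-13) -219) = -293 /115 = -2.55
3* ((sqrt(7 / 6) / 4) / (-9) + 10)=30 - sqrt(42) / 72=29.91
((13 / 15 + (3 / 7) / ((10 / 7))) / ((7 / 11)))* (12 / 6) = 11 / 3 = 3.67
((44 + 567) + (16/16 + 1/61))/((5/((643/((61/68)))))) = 87737.06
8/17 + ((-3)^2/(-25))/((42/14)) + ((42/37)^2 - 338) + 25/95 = -3715451086/11054675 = -336.10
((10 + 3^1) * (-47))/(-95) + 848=81171/95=854.43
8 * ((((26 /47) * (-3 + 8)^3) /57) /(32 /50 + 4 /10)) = 25000 /2679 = 9.33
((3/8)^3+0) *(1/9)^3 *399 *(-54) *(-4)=6.23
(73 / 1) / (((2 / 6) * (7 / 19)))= 594.43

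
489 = 489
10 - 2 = 8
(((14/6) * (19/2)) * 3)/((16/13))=1729/32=54.03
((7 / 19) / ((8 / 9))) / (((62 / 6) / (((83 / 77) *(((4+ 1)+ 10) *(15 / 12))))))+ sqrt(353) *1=168075 / 207328+ sqrt(353)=19.60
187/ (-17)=-11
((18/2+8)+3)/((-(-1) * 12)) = 5/3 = 1.67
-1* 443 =-443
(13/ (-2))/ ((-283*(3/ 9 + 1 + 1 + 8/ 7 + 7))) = 273/ 124520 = 0.00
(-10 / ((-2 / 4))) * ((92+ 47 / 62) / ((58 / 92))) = 2645460 / 899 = 2942.67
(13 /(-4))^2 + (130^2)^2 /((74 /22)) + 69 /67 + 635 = 3367938766439 /39664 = 84911727.67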